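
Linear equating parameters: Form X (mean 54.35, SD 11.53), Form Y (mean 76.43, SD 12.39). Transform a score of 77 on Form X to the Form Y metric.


slope = SD_Y / SD_X = 12.39 / 11.53 ~ 1.0746
intercept = mean_Y - slope * mean_X = 76.43 - (12.39 / 11.53) * 54.35 ~ 18.0261
Y = slope * X + intercept. To avoid rounding drift from the rounded slope/intercept, evaluate the equivalent form Y = mean_Y + SD_Y * (X - mean_X) / SD_X at full precision:
Y = 76.43 + 12.39 * (77 - 54.35) / 11.53
Y = 76.43 + 12.39 * 22.65 / 11.53
Y = 76.43 + 280.6335 / 11.53
Y = 76.43 + 24.3394
Y = 100.7694

100.7694


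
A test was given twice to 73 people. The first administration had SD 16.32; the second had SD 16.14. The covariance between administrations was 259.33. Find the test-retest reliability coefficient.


r = cov(X,Y) / (SD_X * SD_Y)
r = 259.33 / (16.32 * 16.14)
r = 259.33 / 263.4048
r = 0.9845

0.9845


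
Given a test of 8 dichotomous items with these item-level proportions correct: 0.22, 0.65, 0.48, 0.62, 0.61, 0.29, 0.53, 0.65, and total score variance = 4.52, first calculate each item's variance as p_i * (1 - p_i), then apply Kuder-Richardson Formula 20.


For each item, compute p_i * q_i:
  Item 1: 0.22 * 0.78 = 0.1716
  Item 2: 0.65 * 0.35 = 0.2275
  Item 3: 0.48 * 0.52 = 0.2496
  Item 4: 0.62 * 0.38 = 0.2356
  Item 5: 0.61 * 0.39 = 0.2379
  Item 6: 0.29 * 0.71 = 0.2059
  Item 7: 0.53 * 0.47 = 0.2491
  Item 8: 0.65 * 0.35 = 0.2275
Sum(p_i * q_i) = 0.1716 + 0.2275 + 0.2496 + 0.2356 + 0.2379 + 0.2059 + 0.2491 + 0.2275 = 1.8047
KR-20 = (k/(k-1)) * (1 - Sum(p_i*q_i) / Var_total)
= (8/7) * (1 - 1.8047/4.52)
= 1.1429 * 0.6007
KR-20 = 0.6865

0.6865


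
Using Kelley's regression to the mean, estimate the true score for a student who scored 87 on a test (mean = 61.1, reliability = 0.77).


T_est = rxx * X + (1 - rxx) * mean
T_est = 0.77 * 87 + 0.23 * 61.1
T_est = 66.99 + 14.053
T_est = 81.043

81.043


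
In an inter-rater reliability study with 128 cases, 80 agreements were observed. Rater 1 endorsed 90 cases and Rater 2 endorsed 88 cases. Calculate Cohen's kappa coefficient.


P_o = 80/128 = 0.625
P_e = (90*88 + 38*40) / 16384 = 0.576172
kappa = (P_o - P_e) / (1 - P_e)
kappa = (0.625 - 0.576172) / (1 - 0.576172)
kappa = 0.1152

0.1152


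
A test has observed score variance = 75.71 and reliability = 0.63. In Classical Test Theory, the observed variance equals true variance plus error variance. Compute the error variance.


var_true = rxx * var_obs = 0.63 * 75.71 = 47.6973
var_error = var_obs - var_true
var_error = 75.71 - 47.6973
var_error = 28.0127

28.0127


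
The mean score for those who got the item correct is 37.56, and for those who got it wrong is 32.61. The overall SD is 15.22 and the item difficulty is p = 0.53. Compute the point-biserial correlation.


q = 1 - p = 0.47
rpb = ((M1 - M0) / SD) * sqrt(p * q)
rpb = ((37.56 - 32.61) / 15.22) * sqrt(0.53 * 0.47)
rpb = 0.1623

0.1623


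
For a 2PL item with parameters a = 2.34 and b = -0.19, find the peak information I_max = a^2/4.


For 2PL, max info at theta = b = -0.19
I_max = a^2 / 4 = 2.34^2 / 4
= 5.4756 / 4
I_max = 1.3689

1.3689


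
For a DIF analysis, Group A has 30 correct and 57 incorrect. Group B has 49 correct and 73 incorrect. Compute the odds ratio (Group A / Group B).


Odds_A = 30/57 = 0.5263
Odds_B = 49/73 = 0.6712
OR = Odds_A / Odds_B = 0.5263 / 0.6712
Exactly, OR = (30 * 73) / (57 * 49) = 2190 / 2793
OR = 0.7841

0.7841


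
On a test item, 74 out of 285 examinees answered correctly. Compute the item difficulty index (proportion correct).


Item difficulty p = number correct / total examinees
p = 74 / 285
p = 0.2596

0.2596


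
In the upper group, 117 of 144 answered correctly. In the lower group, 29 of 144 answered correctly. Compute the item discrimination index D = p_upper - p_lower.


p_upper = 117/144 = 0.8125
p_lower = 29/144 = 0.2014
D = 0.8125 - 0.2014 = 0.6111

0.6111


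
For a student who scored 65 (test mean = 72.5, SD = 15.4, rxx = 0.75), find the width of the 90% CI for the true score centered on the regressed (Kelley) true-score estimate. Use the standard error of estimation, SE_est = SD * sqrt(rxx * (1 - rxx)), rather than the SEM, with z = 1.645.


True score estimate = 0.75*65 + 0.25*72.5 = 66.875
SE_est = SD * sqrt(rxx * (1 - rxx)) = 15.4 * sqrt(0.75 * 0.25) = 15.4 * sqrt(0.1875) = 6.668396
CI = T_est +/- z * SE_est, so width = 2 * z * SE_est = 2 * 1.645 * 6.668396
Width = 21.939

21.939


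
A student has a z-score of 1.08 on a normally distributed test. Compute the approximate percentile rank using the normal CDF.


CDF(z) = 0.5 * (1 + erf(z/sqrt(2)))
erf(0.7637) = 0.7199
CDF = 0.8599
Percentile rank = 0.8599 * 100 = 85.99

85.99


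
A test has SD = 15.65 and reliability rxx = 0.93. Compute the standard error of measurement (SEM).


SEM = SD * sqrt(1 - rxx)
SEM = 15.65 * sqrt(1 - 0.93)
SEM = 15.65 * sqrt(0.07) = 15.65 * 0.264575
SEM = 4.1406

4.1406


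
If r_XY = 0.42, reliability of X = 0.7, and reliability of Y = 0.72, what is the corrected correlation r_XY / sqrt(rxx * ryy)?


r_corrected = rxy / sqrt(rxx * ryy)
= 0.42 / sqrt(0.7 * 0.72)
= 0.42 / sqrt(0.504)
= 0.42 / 0.70993
r_corrected = 0.5916

0.5916


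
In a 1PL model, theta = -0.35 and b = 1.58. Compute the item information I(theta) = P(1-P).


P = 1/(1+exp(-(-0.35-1.58))) = 0.1268
I = P*(1-P) = 0.1268 * 0.8732
I = 0.1107

0.1107


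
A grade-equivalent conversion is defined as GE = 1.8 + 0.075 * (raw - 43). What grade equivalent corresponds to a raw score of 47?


raw - median = 47 - 43 = 4
slope * diff = 0.075 * 4 = 0.3
GE = 1.8 + 0.3
GE = 2.1

2.1


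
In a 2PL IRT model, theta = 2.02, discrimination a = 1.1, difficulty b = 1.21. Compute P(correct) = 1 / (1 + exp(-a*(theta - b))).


a*(theta - b) = 1.1 * (2.02 - 1.21) = 0.891
exp(-0.891) = 0.4102
P = 1 / (1 + 0.4102)
P = 0.7091

0.7091


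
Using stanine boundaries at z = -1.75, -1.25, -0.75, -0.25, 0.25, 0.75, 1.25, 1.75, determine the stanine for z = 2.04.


Stanine boundaries: [-1.75, -1.25, -0.75, -0.25, 0.25, 0.75, 1.25, 1.75]
z = 2.04
Check each boundary:
  z >= -1.75 -> could be stanine 2
  z >= -1.25 -> could be stanine 3
  z >= -0.75 -> could be stanine 4
  z >= -0.25 -> could be stanine 5
  z >= 0.25 -> could be stanine 6
  z >= 0.75 -> could be stanine 7
  z >= 1.25 -> could be stanine 8
  z >= 1.75 -> could be stanine 9
Highest qualifying boundary gives stanine = 9

9


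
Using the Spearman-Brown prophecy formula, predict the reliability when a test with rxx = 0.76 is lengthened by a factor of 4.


r_new = (n * rxx) / (1 + (n-1) * rxx)
r_new = (4 * 0.76) / (1 + 3 * 0.76)
r_new = 3.04 / 3.28
r_new = 0.9268

0.9268


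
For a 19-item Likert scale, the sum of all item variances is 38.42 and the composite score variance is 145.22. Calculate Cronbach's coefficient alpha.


alpha = (k/(k-1)) * (1 - sum(si^2)/s_total^2)
= (19/18) * (1 - 38.42/145.22)
alpha = 0.7763

0.7763


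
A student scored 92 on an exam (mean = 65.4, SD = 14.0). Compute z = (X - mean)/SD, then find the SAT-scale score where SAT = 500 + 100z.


z = (X - mean) / SD = (92 - 65.4) / 14.0
z = 26.6 / 14.0
z = 1.9
SAT-scale = SAT = 500 + 100z
Carry z at full precision (z = 26.6 / 14.0) into the conversion:
SAT-scale = 500 + 100 * (26.6 / 14.0) = 500 + 2660 / 14.0
SAT-scale = 500 + 190.0
SAT-scale = 690.0

690.0


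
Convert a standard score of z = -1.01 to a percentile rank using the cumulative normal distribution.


CDF(z) = 0.5 * (1 + erf(z/sqrt(2)))
erf(-0.7142) = -0.6875
CDF = 0.1562
Percentile rank = 0.1562 * 100 = 15.62

15.62


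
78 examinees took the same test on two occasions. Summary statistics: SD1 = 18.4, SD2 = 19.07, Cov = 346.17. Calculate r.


r = cov(X,Y) / (SD_X * SD_Y)
r = 346.17 / (18.4 * 19.07)
r = 346.17 / 350.888
r = 0.9866

0.9866


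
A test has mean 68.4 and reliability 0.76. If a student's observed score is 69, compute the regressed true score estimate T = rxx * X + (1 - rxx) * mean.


T_est = rxx * X + (1 - rxx) * mean
T_est = 0.76 * 69 + 0.24 * 68.4
T_est = 52.44 + 16.416
T_est = 68.856

68.856


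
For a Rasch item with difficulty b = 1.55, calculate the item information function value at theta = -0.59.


P = 1/(1+exp(-(-0.59-1.55))) = 0.1053
I = P*(1-P) = 0.1053 * 0.8947
I = 0.0942

0.0942


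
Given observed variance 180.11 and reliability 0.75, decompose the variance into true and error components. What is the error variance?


var_true = rxx * var_obs = 0.75 * 180.11 = 135.0825
var_error = var_obs - var_true
var_error = 180.11 - 135.0825
var_error = 45.0275

45.0275


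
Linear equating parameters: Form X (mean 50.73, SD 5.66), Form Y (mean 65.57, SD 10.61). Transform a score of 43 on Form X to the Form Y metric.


slope = SD_Y / SD_X = 10.61 / 5.66 ~ 1.8746
intercept = mean_Y - slope * mean_X = 65.57 - (10.61 / 5.66) * 50.73 ~ -29.5263
Y = slope * X + intercept. To avoid rounding drift from the rounded slope/intercept, evaluate the equivalent form Y = mean_Y + SD_Y * (X - mean_X) / SD_X at full precision:
Y = 65.57 + 10.61 * (43 - 50.73) / 5.66
Y = 65.57 - 10.61 * 7.73 / 5.66
Y = 65.57 - 82.0153 / 5.66
Y = 65.57 - 14.4903
Y = 51.0797

51.0797


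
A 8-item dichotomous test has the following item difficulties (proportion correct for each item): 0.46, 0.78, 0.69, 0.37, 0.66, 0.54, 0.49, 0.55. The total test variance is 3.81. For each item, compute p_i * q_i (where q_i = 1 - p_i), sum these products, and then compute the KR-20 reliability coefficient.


For each item, compute p_i * q_i:
  Item 1: 0.46 * 0.54 = 0.2484
  Item 2: 0.78 * 0.22 = 0.1716
  Item 3: 0.69 * 0.31 = 0.2139
  Item 4: 0.37 * 0.63 = 0.2331
  Item 5: 0.66 * 0.34 = 0.2244
  Item 6: 0.54 * 0.46 = 0.2484
  Item 7: 0.49 * 0.51 = 0.2499
  Item 8: 0.55 * 0.45 = 0.2475
Sum(p_i * q_i) = 0.2484 + 0.1716 + 0.2139 + 0.2331 + 0.2244 + 0.2484 + 0.2499 + 0.2475 = 1.8372
KR-20 = (k/(k-1)) * (1 - Sum(p_i*q_i) / Var_total)
= (8/7) * (1 - 1.8372/3.81)
= 1.1429 * 0.5178
KR-20 = 0.5918

0.5918


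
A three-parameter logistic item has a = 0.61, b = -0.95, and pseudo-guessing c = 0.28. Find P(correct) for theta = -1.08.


logit = 0.61*(-1.08 - -0.95) = -0.0793
P* = 1/(1 + exp(--0.0793)) = 0.4802
P = 0.28 + (1 - 0.28) * 0.4802
P = 0.6257

0.6257


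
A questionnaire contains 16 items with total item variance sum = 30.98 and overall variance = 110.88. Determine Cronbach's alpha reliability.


alpha = (k/(k-1)) * (1 - sum(si^2)/s_total^2)
= (16/15) * (1 - 30.98/110.88)
alpha = 0.7686

0.7686


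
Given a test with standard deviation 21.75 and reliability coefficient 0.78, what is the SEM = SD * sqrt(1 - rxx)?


SEM = SD * sqrt(1 - rxx)
SEM = 21.75 * sqrt(1 - 0.78)
SEM = 21.75 * sqrt(0.22) = 21.75 * 0.469042
SEM = 10.2017

10.2017


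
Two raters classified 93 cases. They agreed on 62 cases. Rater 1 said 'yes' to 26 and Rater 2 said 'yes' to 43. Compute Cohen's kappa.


P_o = 62/93 = 0.666667
P_e = (26*43 + 67*50) / 8649 = 0.516592
kappa = (P_o - P_e) / (1 - P_e)
kappa = (0.666667 - 0.516592) / (1 - 0.516592)
kappa = 0.3105

0.3105


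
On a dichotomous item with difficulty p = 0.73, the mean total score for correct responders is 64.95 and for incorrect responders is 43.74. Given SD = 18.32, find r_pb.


q = 1 - p = 0.27
rpb = ((M1 - M0) / SD) * sqrt(p * q)
rpb = ((64.95 - 43.74) / 18.32) * sqrt(0.73 * 0.27)
rpb = 0.514

0.514


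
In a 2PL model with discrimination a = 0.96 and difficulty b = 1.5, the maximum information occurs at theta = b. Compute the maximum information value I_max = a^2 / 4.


For 2PL, max info at theta = b = 1.5
I_max = a^2 / 4 = 0.96^2 / 4
= 0.9216 / 4
I_max = 0.2304

0.2304


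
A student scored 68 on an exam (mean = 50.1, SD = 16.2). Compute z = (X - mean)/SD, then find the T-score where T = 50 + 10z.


z = (X - mean) / SD = (68 - 50.1) / 16.2
z = 17.9 / 16.2
z = 1.1049
T-score = T = 50 + 10z
Carry z at full precision (z = 17.9 / 16.2) into the conversion:
T-score = 50 + 10 * (17.9 / 16.2) = 50 + 179 / 16.2
T-score = 50 + 11.0494
T-score = 61.0494

61.0494


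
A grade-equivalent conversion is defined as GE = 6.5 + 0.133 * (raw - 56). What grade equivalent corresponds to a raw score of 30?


raw - median = 30 - 56 = -26
slope * diff = 0.133 * -26 = -3.458
GE = 6.5 + -3.458
GE = 3.042

3.042


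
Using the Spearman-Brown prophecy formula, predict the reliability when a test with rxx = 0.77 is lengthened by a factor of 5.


r_new = (n * rxx) / (1 + (n-1) * rxx)
r_new = (5 * 0.77) / (1 + 4 * 0.77)
r_new = 3.85 / 4.08
r_new = 0.9436

0.9436


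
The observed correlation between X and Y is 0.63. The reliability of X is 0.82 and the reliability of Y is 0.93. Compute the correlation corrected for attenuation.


r_corrected = rxy / sqrt(rxx * ryy)
= 0.63 / sqrt(0.82 * 0.93)
= 0.63 / sqrt(0.7626)
= 0.63 / 0.87327
r_corrected = 0.7214

0.7214


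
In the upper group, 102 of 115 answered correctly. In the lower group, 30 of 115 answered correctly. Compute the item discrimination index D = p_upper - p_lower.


p_upper = 102/115 = 0.887
p_lower = 30/115 = 0.2609
D = 0.887 - 0.2609 = 0.6261

0.6261


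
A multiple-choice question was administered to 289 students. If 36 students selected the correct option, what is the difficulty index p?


Item difficulty p = number correct / total examinees
p = 36 / 289
p = 0.1246

0.1246


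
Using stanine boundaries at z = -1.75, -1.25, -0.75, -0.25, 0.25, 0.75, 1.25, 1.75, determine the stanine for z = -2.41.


Stanine boundaries: [-1.75, -1.25, -0.75, -0.25, 0.25, 0.75, 1.25, 1.75]
z = -2.41
Check each boundary:
  z < -1.75
  z < -1.25
  z < -0.75
  z < -0.25
  z < 0.25
  z < 0.75
  z < 1.25
  z < 1.75
Highest qualifying boundary gives stanine = 1

1


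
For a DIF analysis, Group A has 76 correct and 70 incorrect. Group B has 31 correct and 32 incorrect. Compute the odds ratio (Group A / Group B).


Odds_A = 76/70 = 1.0857
Odds_B = 31/32 = 0.9688
OR = Odds_A / Odds_B = 1.0857 / 0.9688
Exactly, OR = (76 * 32) / (70 * 31) = 2432 / 2170
OR = 1.1207

1.1207


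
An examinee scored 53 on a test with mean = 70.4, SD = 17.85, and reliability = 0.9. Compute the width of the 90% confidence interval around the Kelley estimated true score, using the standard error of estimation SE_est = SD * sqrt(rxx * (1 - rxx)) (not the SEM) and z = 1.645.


True score estimate = 0.9*53 + 0.1*70.4 = 54.74
SE_est = SD * sqrt(rxx * (1 - rxx)) = 17.85 * sqrt(0.9 * 0.1) = 17.85 * sqrt(0.09) = 5.355
CI = T_est +/- z * SE_est, so width = 2 * z * SE_est = 2 * 1.645 * 5.355
Width = 17.618

17.618


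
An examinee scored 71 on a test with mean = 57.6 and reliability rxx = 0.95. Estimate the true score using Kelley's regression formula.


T_est = rxx * X + (1 - rxx) * mean
T_est = 0.95 * 71 + 0.05 * 57.6
T_est = 67.45 + 2.88
T_est = 70.33

70.33


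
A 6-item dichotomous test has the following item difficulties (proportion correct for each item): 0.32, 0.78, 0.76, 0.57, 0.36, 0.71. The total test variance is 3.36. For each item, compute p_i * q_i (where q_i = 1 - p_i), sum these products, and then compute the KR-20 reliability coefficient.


For each item, compute p_i * q_i:
  Item 1: 0.32 * 0.68 = 0.2176
  Item 2: 0.78 * 0.22 = 0.1716
  Item 3: 0.76 * 0.24 = 0.1824
  Item 4: 0.57 * 0.43 = 0.2451
  Item 5: 0.36 * 0.64 = 0.2304
  Item 6: 0.71 * 0.29 = 0.2059
Sum(p_i * q_i) = 0.2176 + 0.1716 + 0.1824 + 0.2451 + 0.2304 + 0.2059 = 1.253
KR-20 = (k/(k-1)) * (1 - Sum(p_i*q_i) / Var_total)
= (6/5) * (1 - 1.253/3.36)
= 1.2 * 0.6271
KR-20 = 0.7525

0.7525


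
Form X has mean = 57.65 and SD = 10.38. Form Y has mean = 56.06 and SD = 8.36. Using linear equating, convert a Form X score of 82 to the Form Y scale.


slope = SD_Y / SD_X = 8.36 / 10.38 ~ 0.8054
intercept = mean_Y - slope * mean_X = 56.06 - (8.36 / 10.38) * 57.65 ~ 9.629
Y = slope * X + intercept. To avoid rounding drift from the rounded slope/intercept, evaluate the equivalent form Y = mean_Y + SD_Y * (X - mean_X) / SD_X at full precision:
Y = 56.06 + 8.36 * (82 - 57.65) / 10.38
Y = 56.06 + 8.36 * 24.35 / 10.38
Y = 56.06 + 203.566 / 10.38
Y = 56.06 + 19.6114
Y = 75.6714

75.6714


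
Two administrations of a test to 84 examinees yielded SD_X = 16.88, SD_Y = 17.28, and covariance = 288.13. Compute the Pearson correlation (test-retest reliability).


r = cov(X,Y) / (SD_X * SD_Y)
r = 288.13 / (16.88 * 17.28)
r = 288.13 / 291.6864
r = 0.9878

0.9878


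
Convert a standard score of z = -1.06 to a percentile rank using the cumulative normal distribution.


CDF(z) = 0.5 * (1 + erf(z/sqrt(2)))
erf(-0.7495) = -0.7109
CDF = 0.1446
Percentile rank = 0.1446 * 100 = 14.46

14.46


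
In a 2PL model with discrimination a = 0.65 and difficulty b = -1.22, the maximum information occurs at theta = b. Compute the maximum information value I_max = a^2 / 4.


For 2PL, max info at theta = b = -1.22
I_max = a^2 / 4 = 0.65^2 / 4
= 0.4225 / 4
I_max = 0.1056

0.1056


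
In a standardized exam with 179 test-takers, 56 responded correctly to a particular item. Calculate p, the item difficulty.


Item difficulty p = number correct / total examinees
p = 56 / 179
p = 0.3128

0.3128


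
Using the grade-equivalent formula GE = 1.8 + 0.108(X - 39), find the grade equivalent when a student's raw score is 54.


raw - median = 54 - 39 = 15
slope * diff = 0.108 * 15 = 1.62
GE = 1.8 + 1.62
GE = 3.42

3.42


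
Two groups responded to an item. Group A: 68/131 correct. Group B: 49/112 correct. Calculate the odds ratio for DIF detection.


Odds_A = 68/63 = 1.0794
Odds_B = 49/63 = 0.7778
OR = Odds_A / Odds_B = 1.0794 / 0.7778
Exactly, OR = (68 * 63) / (63 * 49) = 4284 / 3087
OR = 1.3878

1.3878


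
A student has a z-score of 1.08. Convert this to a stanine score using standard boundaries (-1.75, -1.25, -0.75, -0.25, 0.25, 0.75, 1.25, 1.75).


Stanine boundaries: [-1.75, -1.25, -0.75, -0.25, 0.25, 0.75, 1.25, 1.75]
z = 1.08
Check each boundary:
  z >= -1.75 -> could be stanine 2
  z >= -1.25 -> could be stanine 3
  z >= -0.75 -> could be stanine 4
  z >= -0.25 -> could be stanine 5
  z >= 0.25 -> could be stanine 6
  z >= 0.75 -> could be stanine 7
  z < 1.25
  z < 1.75
Highest qualifying boundary gives stanine = 7

7


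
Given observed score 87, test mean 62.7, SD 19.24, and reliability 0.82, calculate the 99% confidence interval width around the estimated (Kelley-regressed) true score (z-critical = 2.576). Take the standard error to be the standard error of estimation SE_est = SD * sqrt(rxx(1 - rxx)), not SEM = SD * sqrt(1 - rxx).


True score estimate = 0.82*87 + 0.18*62.7 = 82.626
SE_est = SD * sqrt(rxx * (1 - rxx)) = 19.24 * sqrt(0.82 * 0.18) = 19.24 * sqrt(0.1476) = 7.391767
CI = T_est +/- z * SE_est, so width = 2 * z * SE_est = 2 * 2.576 * 7.391767
Width = 38.0824

38.0824


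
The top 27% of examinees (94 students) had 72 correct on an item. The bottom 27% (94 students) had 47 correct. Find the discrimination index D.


p_upper = 72/94 = 0.766
p_lower = 47/94 = 0.5
D = 0.766 - 0.5 = 0.266

0.266


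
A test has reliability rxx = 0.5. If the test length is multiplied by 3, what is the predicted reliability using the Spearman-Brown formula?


r_new = (n * rxx) / (1 + (n-1) * rxx)
r_new = (3 * 0.5) / (1 + 2 * 0.5)
r_new = 1.5 / 2.0
r_new = 0.75

0.75


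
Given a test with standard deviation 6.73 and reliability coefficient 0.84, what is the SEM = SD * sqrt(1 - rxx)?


SEM = SD * sqrt(1 - rxx)
SEM = 6.73 * sqrt(1 - 0.84)
SEM = 6.73 * sqrt(0.16) = 6.73 * 0.4
SEM = 2.692

2.692


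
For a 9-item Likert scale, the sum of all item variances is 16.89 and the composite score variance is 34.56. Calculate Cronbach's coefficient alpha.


alpha = (k/(k-1)) * (1 - sum(si^2)/s_total^2)
= (9/8) * (1 - 16.89/34.56)
alpha = 0.5752

0.5752


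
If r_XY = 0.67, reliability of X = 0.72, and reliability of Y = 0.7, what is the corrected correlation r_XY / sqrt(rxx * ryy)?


r_corrected = rxy / sqrt(rxx * ryy)
= 0.67 / sqrt(0.72 * 0.7)
= 0.67 / sqrt(0.504)
= 0.67 / 0.70993
r_corrected = 0.9438

0.9438


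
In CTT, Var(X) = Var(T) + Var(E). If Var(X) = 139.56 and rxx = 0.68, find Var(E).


var_true = rxx * var_obs = 0.68 * 139.56 = 94.9008
var_error = var_obs - var_true
var_error = 139.56 - 94.9008
var_error = 44.6592

44.6592


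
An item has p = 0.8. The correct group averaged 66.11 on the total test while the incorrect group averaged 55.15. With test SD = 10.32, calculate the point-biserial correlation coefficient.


q = 1 - p = 0.2
rpb = ((M1 - M0) / SD) * sqrt(p * q)
rpb = ((66.11 - 55.15) / 10.32) * sqrt(0.8 * 0.2)
rpb = 0.4248

0.4248


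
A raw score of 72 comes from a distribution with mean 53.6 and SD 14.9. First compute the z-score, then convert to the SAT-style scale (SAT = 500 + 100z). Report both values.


z = (X - mean) / SD = (72 - 53.6) / 14.9
z = 18.4 / 14.9
z = 1.2349
SAT-scale = SAT = 500 + 100z
Carry z at full precision (z = 18.4 / 14.9) into the conversion:
SAT-scale = 500 + 100 * (18.4 / 14.9) = 500 + 1840 / 14.9
SAT-scale = 500 + 123.4899
SAT-scale = 623.4899

623.4899


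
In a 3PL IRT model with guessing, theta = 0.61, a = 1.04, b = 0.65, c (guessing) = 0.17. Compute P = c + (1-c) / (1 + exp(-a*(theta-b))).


logit = 1.04*(0.61 - 0.65) = -0.0416
P* = 1/(1 + exp(--0.0416)) = 0.4896
P = 0.17 + (1 - 0.17) * 0.4896
P = 0.5764

0.5764


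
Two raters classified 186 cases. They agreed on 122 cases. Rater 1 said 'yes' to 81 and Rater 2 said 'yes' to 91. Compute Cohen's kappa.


P_o = 122/186 = 0.655914
P_e = (81*91 + 105*95) / 34596 = 0.501387
kappa = (P_o - P_e) / (1 - P_e)
kappa = (0.655914 - 0.501387) / (1 - 0.501387)
kappa = 0.3099

0.3099


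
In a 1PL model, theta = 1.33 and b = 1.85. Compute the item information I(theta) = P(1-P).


P = 1/(1+exp(-(1.33-1.85))) = 0.3729
I = P*(1-P) = 0.3729 * 0.6271
I = 0.2338

0.2338


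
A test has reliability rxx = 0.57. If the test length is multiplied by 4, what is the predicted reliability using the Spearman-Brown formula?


r_new = (n * rxx) / (1 + (n-1) * rxx)
r_new = (4 * 0.57) / (1 + 3 * 0.57)
r_new = 2.28 / 2.71
r_new = 0.8413

0.8413


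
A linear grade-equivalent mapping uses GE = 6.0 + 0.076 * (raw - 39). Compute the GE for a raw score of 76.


raw - median = 76 - 39 = 37
slope * diff = 0.076 * 37 = 2.812
GE = 6.0 + 2.812
GE = 8.812

8.812


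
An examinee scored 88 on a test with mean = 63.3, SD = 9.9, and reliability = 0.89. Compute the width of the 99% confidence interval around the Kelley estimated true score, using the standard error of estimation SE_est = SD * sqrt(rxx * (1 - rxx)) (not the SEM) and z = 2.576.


True score estimate = 0.89*88 + 0.11*63.3 = 85.283
SE_est = SD * sqrt(rxx * (1 - rxx)) = 9.9 * sqrt(0.89 * 0.11) = 9.9 * sqrt(0.0979) = 3.097609
CI = T_est +/- z * SE_est, so width = 2 * z * SE_est = 2 * 2.576 * 3.097609
Width = 15.9589

15.9589


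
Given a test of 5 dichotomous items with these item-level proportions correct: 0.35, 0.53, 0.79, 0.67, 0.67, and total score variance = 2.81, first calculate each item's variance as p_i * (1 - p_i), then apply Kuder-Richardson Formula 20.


For each item, compute p_i * q_i:
  Item 1: 0.35 * 0.65 = 0.2275
  Item 2: 0.53 * 0.47 = 0.2491
  Item 3: 0.79 * 0.21 = 0.1659
  Item 4: 0.67 * 0.33 = 0.2211
  Item 5: 0.67 * 0.33 = 0.2211
Sum(p_i * q_i) = 0.2275 + 0.2491 + 0.1659 + 0.2211 + 0.2211 = 1.0847
KR-20 = (k/(k-1)) * (1 - Sum(p_i*q_i) / Var_total)
= (5/4) * (1 - 1.0847/2.81)
= 1.25 * 0.614
KR-20 = 0.7675

0.7675


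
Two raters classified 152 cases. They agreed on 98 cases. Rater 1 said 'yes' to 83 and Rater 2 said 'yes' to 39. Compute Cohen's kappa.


P_o = 98/152 = 0.644737
P_e = (83*39 + 69*113) / 23104 = 0.47758
kappa = (P_o - P_e) / (1 - P_e)
kappa = (0.644737 - 0.47758) / (1 - 0.47758)
kappa = 0.32

0.32


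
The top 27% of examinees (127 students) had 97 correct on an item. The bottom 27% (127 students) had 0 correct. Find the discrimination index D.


p_upper = 97/127 = 0.7638
p_lower = 0/127 = 0.0
D = 0.7638 - 0.0 = 0.7638

0.7638


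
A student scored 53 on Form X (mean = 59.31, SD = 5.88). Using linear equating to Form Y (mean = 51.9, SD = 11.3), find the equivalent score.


slope = SD_Y / SD_X = 11.3 / 5.88 ~ 1.9218
intercept = mean_Y - slope * mean_X = 51.9 - (11.3 / 5.88) * 59.31 ~ -62.0801
Y = slope * X + intercept. To avoid rounding drift from the rounded slope/intercept, evaluate the equivalent form Y = mean_Y + SD_Y * (X - mean_X) / SD_X at full precision:
Y = 51.9 + 11.3 * (53 - 59.31) / 5.88
Y = 51.9 - 11.3 * 6.31 / 5.88
Y = 51.9 - 71.303 / 5.88
Y = 51.9 - 12.1264
Y = 39.7736

39.7736


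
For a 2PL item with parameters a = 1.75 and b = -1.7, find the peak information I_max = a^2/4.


For 2PL, max info at theta = b = -1.7
I_max = a^2 / 4 = 1.75^2 / 4
= 3.0625 / 4
I_max = 0.7656

0.7656


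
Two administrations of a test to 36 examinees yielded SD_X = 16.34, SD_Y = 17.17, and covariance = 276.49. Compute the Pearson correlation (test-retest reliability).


r = cov(X,Y) / (SD_X * SD_Y)
r = 276.49 / (16.34 * 17.17)
r = 276.49 / 280.5578
r = 0.9855

0.9855


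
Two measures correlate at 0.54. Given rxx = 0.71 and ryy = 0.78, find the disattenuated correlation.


r_corrected = rxy / sqrt(rxx * ryy)
= 0.54 / sqrt(0.71 * 0.78)
= 0.54 / sqrt(0.5538)
= 0.54 / 0.744177
r_corrected = 0.7256

0.7256


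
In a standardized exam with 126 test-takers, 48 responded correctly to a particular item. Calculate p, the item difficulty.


Item difficulty p = number correct / total examinees
p = 48 / 126
p = 0.381

0.381


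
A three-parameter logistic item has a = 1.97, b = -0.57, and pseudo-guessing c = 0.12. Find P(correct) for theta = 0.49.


logit = 1.97*(0.49 - -0.57) = 2.0882
P* = 1/(1 + exp(-2.0882)) = 0.8898
P = 0.12 + (1 - 0.12) * 0.8898
P = 0.903

0.903


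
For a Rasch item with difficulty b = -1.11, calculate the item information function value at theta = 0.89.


P = 1/(1+exp(-(0.89--1.11))) = 0.8808
I = P*(1-P) = 0.8808 * 0.1192
I = 0.105

0.105


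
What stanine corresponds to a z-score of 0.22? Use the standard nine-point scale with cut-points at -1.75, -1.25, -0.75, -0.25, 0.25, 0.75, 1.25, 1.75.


Stanine boundaries: [-1.75, -1.25, -0.75, -0.25, 0.25, 0.75, 1.25, 1.75]
z = 0.22
Check each boundary:
  z >= -1.75 -> could be stanine 2
  z >= -1.25 -> could be stanine 3
  z >= -0.75 -> could be stanine 4
  z >= -0.25 -> could be stanine 5
  z < 0.25
  z < 0.75
  z < 1.25
  z < 1.75
Highest qualifying boundary gives stanine = 5

5


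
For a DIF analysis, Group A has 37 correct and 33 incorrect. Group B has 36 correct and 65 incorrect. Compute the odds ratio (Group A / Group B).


Odds_A = 37/33 = 1.1212
Odds_B = 36/65 = 0.5538
OR = Odds_A / Odds_B = 1.1212 / 0.5538
Exactly, OR = (37 * 65) / (33 * 36) = 2405 / 1188
OR = 2.0244

2.0244


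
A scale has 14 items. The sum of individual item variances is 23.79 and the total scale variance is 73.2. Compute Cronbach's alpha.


alpha = (k/(k-1)) * (1 - sum(si^2)/s_total^2)
= (14/13) * (1 - 23.79/73.2)
alpha = 0.7269

0.7269


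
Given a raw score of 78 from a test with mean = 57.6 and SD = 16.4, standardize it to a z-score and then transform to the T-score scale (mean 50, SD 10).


z = (X - mean) / SD = (78 - 57.6) / 16.4
z = 20.4 / 16.4
z = 1.2439
T-score = T = 50 + 10z
Carry z at full precision (z = 20.4 / 16.4) into the conversion:
T-score = 50 + 10 * (20.4 / 16.4) = 50 + 204 / 16.4
T-score = 50 + 12.439
T-score = 62.439

62.439


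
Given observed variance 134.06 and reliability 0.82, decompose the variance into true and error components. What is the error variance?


var_true = rxx * var_obs = 0.82 * 134.06 = 109.9292
var_error = var_obs - var_true
var_error = 134.06 - 109.9292
var_error = 24.1308

24.1308


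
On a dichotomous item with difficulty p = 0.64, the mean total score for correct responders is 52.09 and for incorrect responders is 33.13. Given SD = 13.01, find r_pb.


q = 1 - p = 0.36
rpb = ((M1 - M0) / SD) * sqrt(p * q)
rpb = ((52.09 - 33.13) / 13.01) * sqrt(0.64 * 0.36)
rpb = 0.6995

0.6995


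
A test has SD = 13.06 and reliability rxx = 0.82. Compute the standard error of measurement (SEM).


SEM = SD * sqrt(1 - rxx)
SEM = 13.06 * sqrt(1 - 0.82)
SEM = 13.06 * sqrt(0.18) = 13.06 * 0.424264
SEM = 5.5409

5.5409


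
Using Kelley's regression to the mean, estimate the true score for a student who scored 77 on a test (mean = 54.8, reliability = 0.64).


T_est = rxx * X + (1 - rxx) * mean
T_est = 0.64 * 77 + 0.36 * 54.8
T_est = 49.28 + 19.728
T_est = 69.008

69.008


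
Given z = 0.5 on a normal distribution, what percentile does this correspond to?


CDF(z) = 0.5 * (1 + erf(z/sqrt(2)))
erf(0.3536) = 0.3829
CDF = 0.6915
Percentile rank = 0.6915 * 100 = 69.15

69.15


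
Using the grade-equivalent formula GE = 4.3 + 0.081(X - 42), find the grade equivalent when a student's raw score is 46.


raw - median = 46 - 42 = 4
slope * diff = 0.081 * 4 = 0.324
GE = 4.3 + 0.324
GE = 4.624

4.624


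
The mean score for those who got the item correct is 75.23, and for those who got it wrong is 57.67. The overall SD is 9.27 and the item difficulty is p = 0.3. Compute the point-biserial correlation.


q = 1 - p = 0.7
rpb = ((M1 - M0) / SD) * sqrt(p * q)
rpb = ((75.23 - 57.67) / 9.27) * sqrt(0.3 * 0.7)
rpb = 0.8681

0.8681


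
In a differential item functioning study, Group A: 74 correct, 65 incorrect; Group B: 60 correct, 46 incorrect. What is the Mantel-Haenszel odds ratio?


Odds_A = 74/65 = 1.1385
Odds_B = 60/46 = 1.3043
OR = Odds_A / Odds_B = 1.1385 / 1.3043
Exactly, OR = (74 * 46) / (65 * 60) = 3404 / 3900
OR = 0.8728

0.8728


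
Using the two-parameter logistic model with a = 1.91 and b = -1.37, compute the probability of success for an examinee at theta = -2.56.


a*(theta - b) = 1.91 * (-2.56 - -1.37) = -2.2729
exp(--2.2729) = 9.7075
P = 1 / (1 + 9.7075)
P = 0.0934

0.0934


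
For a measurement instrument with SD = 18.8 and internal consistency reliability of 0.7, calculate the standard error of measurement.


SEM = SD * sqrt(1 - rxx)
SEM = 18.8 * sqrt(1 - 0.7)
SEM = 18.8 * sqrt(0.3) = 18.8 * 0.547723
SEM = 10.2972

10.2972


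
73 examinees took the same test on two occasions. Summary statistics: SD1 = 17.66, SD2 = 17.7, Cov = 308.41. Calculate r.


r = cov(X,Y) / (SD_X * SD_Y)
r = 308.41 / (17.66 * 17.7)
r = 308.41 / 312.582
r = 0.9867

0.9867


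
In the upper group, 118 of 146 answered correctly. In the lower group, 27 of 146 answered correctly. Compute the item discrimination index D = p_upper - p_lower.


p_upper = 118/146 = 0.8082
p_lower = 27/146 = 0.1849
D = 0.8082 - 0.1849 = 0.6233

0.6233


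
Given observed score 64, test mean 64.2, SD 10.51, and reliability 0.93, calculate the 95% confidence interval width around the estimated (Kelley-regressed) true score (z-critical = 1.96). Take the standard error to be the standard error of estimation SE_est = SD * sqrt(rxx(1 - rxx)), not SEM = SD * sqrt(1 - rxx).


True score estimate = 0.93*64 + 0.07*64.2 = 64.014
SE_est = SD * sqrt(rxx * (1 - rxx)) = 10.51 * sqrt(0.93 * 0.07) = 10.51 * sqrt(0.0651) = 2.681595
CI = T_est +/- z * SE_est, so width = 2 * z * SE_est = 2 * 1.96 * 2.681595
Width = 10.5119

10.5119


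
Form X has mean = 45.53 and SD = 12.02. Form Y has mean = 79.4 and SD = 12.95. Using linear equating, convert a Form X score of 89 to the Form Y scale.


slope = SD_Y / SD_X = 12.95 / 12.02 ~ 1.0774
intercept = mean_Y - slope * mean_X = 79.4 - (12.95 / 12.02) * 45.53 ~ 30.3473
Y = slope * X + intercept. To avoid rounding drift from the rounded slope/intercept, evaluate the equivalent form Y = mean_Y + SD_Y * (X - mean_X) / SD_X at full precision:
Y = 79.4 + 12.95 * (89 - 45.53) / 12.02
Y = 79.4 + 12.95 * 43.47 / 12.02
Y = 79.4 + 562.9365 / 12.02
Y = 79.4 + 46.8333
Y = 126.2333

126.2333


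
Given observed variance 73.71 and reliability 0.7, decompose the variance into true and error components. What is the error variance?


var_true = rxx * var_obs = 0.7 * 73.71 = 51.597
var_error = var_obs - var_true
var_error = 73.71 - 51.597
var_error = 22.113

22.113


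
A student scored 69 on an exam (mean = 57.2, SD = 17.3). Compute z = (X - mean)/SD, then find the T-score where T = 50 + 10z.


z = (X - mean) / SD = (69 - 57.2) / 17.3
z = 11.8 / 17.3
z = 0.6821
T-score = T = 50 + 10z
Carry z at full precision (z = 11.8 / 17.3) into the conversion:
T-score = 50 + 10 * (11.8 / 17.3) = 50 + 118 / 17.3
T-score = 50 + 6.8208
T-score = 56.8208

56.8208


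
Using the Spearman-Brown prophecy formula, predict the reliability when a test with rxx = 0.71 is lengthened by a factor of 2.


r_new = (n * rxx) / (1 + (n-1) * rxx)
r_new = (2 * 0.71) / (1 + 1 * 0.71)
r_new = 1.42 / 1.71
r_new = 0.8304

0.8304


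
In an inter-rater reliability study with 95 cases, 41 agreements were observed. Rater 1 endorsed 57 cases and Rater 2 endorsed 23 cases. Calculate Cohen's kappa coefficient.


P_o = 41/95 = 0.431579
P_e = (57*23 + 38*72) / 9025 = 0.448421
kappa = (P_o - P_e) / (1 - P_e)
kappa = (0.431579 - 0.448421) / (1 - 0.448421)
kappa = -0.0305

-0.0305


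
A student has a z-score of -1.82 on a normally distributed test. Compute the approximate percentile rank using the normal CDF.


CDF(z) = 0.5 * (1 + erf(z/sqrt(2)))
erf(-1.2869) = -0.9312
CDF = 0.0344
Percentile rank = 0.0344 * 100 = 3.44

3.44


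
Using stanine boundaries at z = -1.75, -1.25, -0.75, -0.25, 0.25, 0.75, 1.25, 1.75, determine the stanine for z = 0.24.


Stanine boundaries: [-1.75, -1.25, -0.75, -0.25, 0.25, 0.75, 1.25, 1.75]
z = 0.24
Check each boundary:
  z >= -1.75 -> could be stanine 2
  z >= -1.25 -> could be stanine 3
  z >= -0.75 -> could be stanine 4
  z >= -0.25 -> could be stanine 5
  z < 0.25
  z < 0.75
  z < 1.25
  z < 1.75
Highest qualifying boundary gives stanine = 5

5


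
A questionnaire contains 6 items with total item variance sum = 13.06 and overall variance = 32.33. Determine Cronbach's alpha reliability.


alpha = (k/(k-1)) * (1 - sum(si^2)/s_total^2)
= (6/5) * (1 - 13.06/32.33)
alpha = 0.7152

0.7152


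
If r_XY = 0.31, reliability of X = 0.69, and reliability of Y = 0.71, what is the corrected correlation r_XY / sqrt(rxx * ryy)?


r_corrected = rxy / sqrt(rxx * ryy)
= 0.31 / sqrt(0.69 * 0.71)
= 0.31 / sqrt(0.4899)
= 0.31 / 0.699929
r_corrected = 0.4429

0.4429


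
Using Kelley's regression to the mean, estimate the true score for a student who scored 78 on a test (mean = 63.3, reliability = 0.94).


T_est = rxx * X + (1 - rxx) * mean
T_est = 0.94 * 78 + 0.06 * 63.3
T_est = 73.32 + 3.798
T_est = 77.118

77.118


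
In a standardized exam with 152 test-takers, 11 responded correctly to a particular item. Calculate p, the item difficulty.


Item difficulty p = number correct / total examinees
p = 11 / 152
p = 0.0724

0.0724


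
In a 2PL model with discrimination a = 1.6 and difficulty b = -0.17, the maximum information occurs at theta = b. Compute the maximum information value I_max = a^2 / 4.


For 2PL, max info at theta = b = -0.17
I_max = a^2 / 4 = 1.6^2 / 4
= 2.56 / 4
I_max = 0.64

0.64


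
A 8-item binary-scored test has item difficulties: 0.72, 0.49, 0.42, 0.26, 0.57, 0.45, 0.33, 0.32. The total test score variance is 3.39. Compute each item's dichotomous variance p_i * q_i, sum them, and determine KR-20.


For each item, compute p_i * q_i:
  Item 1: 0.72 * 0.28 = 0.2016
  Item 2: 0.49 * 0.51 = 0.2499
  Item 3: 0.42 * 0.58 = 0.2436
  Item 4: 0.26 * 0.74 = 0.1924
  Item 5: 0.57 * 0.43 = 0.2451
  Item 6: 0.45 * 0.55 = 0.2475
  Item 7: 0.33 * 0.67 = 0.2211
  Item 8: 0.32 * 0.68 = 0.2176
Sum(p_i * q_i) = 0.2016 + 0.2499 + 0.2436 + 0.1924 + 0.2451 + 0.2475 + 0.2211 + 0.2176 = 1.8188
KR-20 = (k/(k-1)) * (1 - Sum(p_i*q_i) / Var_total)
= (8/7) * (1 - 1.8188/3.39)
= 1.1429 * 0.4635
KR-20 = 0.5297

0.5297


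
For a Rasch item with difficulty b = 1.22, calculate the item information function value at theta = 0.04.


P = 1/(1+exp(-(0.04-1.22))) = 0.2351
I = P*(1-P) = 0.2351 * 0.7649
I = 0.1798

0.1798


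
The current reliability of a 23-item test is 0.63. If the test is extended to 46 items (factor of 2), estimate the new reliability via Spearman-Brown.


r_new = (n * rxx) / (1 + (n-1) * rxx)
r_new = (2 * 0.63) / (1 + 1 * 0.63)
r_new = 1.26 / 1.63
r_new = 0.773

0.773


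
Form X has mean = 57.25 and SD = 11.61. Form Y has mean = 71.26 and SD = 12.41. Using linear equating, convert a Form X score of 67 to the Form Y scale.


slope = SD_Y / SD_X = 12.41 / 11.61 ~ 1.0689
intercept = mean_Y - slope * mean_X = 71.26 - (12.41 / 11.61) * 57.25 ~ 10.0651
Y = slope * X + intercept. To avoid rounding drift from the rounded slope/intercept, evaluate the equivalent form Y = mean_Y + SD_Y * (X - mean_X) / SD_X at full precision:
Y = 71.26 + 12.41 * (67 - 57.25) / 11.61
Y = 71.26 + 12.41 * 9.75 / 11.61
Y = 71.26 + 120.9975 / 11.61
Y = 71.26 + 10.4218
Y = 81.6818

81.6818


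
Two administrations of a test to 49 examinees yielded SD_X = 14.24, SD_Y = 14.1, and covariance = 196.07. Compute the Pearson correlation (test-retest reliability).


r = cov(X,Y) / (SD_X * SD_Y)
r = 196.07 / (14.24 * 14.1)
r = 196.07 / 200.784
r = 0.9765

0.9765


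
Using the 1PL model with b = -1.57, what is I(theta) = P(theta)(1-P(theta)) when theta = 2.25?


P = 1/(1+exp(-(2.25--1.57))) = 0.9785
I = P*(1-P) = 0.9785 * 0.0215
I = 0.021

0.021


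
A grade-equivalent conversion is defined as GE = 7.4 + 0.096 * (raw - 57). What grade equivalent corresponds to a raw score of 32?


raw - median = 32 - 57 = -25
slope * diff = 0.096 * -25 = -2.4
GE = 7.4 + -2.4
GE = 5.0

5.0


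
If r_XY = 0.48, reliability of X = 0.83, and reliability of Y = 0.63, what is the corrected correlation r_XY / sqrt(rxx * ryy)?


r_corrected = rxy / sqrt(rxx * ryy)
= 0.48 / sqrt(0.83 * 0.63)
= 0.48 / sqrt(0.5229)
= 0.48 / 0.723118
r_corrected = 0.6638

0.6638


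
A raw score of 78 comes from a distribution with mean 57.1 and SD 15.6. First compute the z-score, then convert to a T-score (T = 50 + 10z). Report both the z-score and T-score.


z = (X - mean) / SD = (78 - 57.1) / 15.6
z = 20.9 / 15.6
z = 1.3397
T-score = T = 50 + 10z
Carry z at full precision (z = 20.9 / 15.6) into the conversion:
T-score = 50 + 10 * (20.9 / 15.6) = 50 + 209 / 15.6
T-score = 50 + 13.3974
T-score = 63.3974

63.3974


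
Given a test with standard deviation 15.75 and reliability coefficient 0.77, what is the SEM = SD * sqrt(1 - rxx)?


SEM = SD * sqrt(1 - rxx)
SEM = 15.75 * sqrt(1 - 0.77)
SEM = 15.75 * sqrt(0.23) = 15.75 * 0.479583
SEM = 7.5534

7.5534


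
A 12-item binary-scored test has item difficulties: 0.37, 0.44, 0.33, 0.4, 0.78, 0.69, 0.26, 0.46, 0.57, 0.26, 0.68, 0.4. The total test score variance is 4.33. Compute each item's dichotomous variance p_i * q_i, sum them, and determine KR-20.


For each item, compute p_i * q_i:
  Item 1: 0.37 * 0.63 = 0.2331
  Item 2: 0.44 * 0.56 = 0.2464
  Item 3: 0.33 * 0.67 = 0.2211
  Item 4: 0.4 * 0.6 = 0.24
  Item 5: 0.78 * 0.22 = 0.1716
  Item 6: 0.69 * 0.31 = 0.2139
  Item 7: 0.26 * 0.74 = 0.1924
  Item 8: 0.46 * 0.54 = 0.2484
  Item 9: 0.57 * 0.43 = 0.2451
  Item 10: 0.26 * 0.74 = 0.1924
  Item 11: 0.68 * 0.32 = 0.2176
  Item 12: 0.4 * 0.6 = 0.24
Sum(p_i * q_i) = 0.2331 + 0.2464 + 0.2211 + 0.24 + 0.1716 + 0.2139 + 0.1924 + 0.2484 + 0.2451 + 0.1924 + 0.2176 + 0.24 = 2.662
KR-20 = (k/(k-1)) * (1 - Sum(p_i*q_i) / Var_total)
= (12/11) * (1 - 2.662/4.33)
= 1.0909 * 0.3852
KR-20 = 0.4202

0.4202


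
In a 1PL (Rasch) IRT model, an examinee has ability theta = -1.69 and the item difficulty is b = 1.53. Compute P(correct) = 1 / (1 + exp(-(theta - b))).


theta - b = -1.69 - 1.53 = -3.22
exp(-(theta - b)) = exp(3.22) = 25.0281
P = 1 / (1 + 25.0281)
P = 0.0384

0.0384


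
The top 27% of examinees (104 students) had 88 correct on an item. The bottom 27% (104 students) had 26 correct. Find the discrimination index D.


p_upper = 88/104 = 0.8462
p_lower = 26/104 = 0.25
D = 0.8462 - 0.25 = 0.5962

0.5962
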